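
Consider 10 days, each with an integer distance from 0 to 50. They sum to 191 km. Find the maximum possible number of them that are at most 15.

8

Each value at 15 or below falls at least 50 − 15 = 35 short of the ceiling 50.
The ceiling total is 10 × 50 = 500, and we need 191, so at most ⌊(500 − 191)/35⌋ = 8 can be that low.
k = 8 is achieved by 8 values at 15 and 2 at 50, total 220; lower one of the 50's by 29 (still > 15) to reach 191.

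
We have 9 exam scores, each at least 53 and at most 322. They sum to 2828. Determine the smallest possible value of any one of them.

252

To make one score as small as possible, make the other 8 as large as possible.
The other 8 contribute at most 8 × 322 = 2576, leaving at least 2828 − 2576 = 252.
Since 252 ≥ 53, this is achievable: one at 252 and 8 at 322.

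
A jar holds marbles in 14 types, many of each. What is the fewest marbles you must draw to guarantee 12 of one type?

In the worst case you draw 11 of each of the 14 types: 14 × 11 = 154.
One more forces 12 of some type, so 154 + 1 = 155.

155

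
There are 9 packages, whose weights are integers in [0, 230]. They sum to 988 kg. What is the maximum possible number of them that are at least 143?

With k values at 143 or above and the rest at least 0, the sum is at least 0 + 143k.
Since the sum is 988, we need 143k ≤ 988, i.e. k ≤ 6.
k = 6 is achieved by 6 values at 143 and 3 at 0, total 858; add 130 to one value (staying below 143) to reach 988.

6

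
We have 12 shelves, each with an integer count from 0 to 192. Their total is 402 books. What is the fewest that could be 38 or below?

2

Let j be the number exceeding 38. Then the total is ≥ 39·j + 0·(12 − j) = 0 + 39j.
So 39j ≤ 402 and j ≤ 10; hence at least 12 − 10 = 2 are ≤ 38.
Exactly 2 works: 2 values at 0 and 10 at 39 total 390; raise one of the low values by 12 (still ≤ 38) to hit 402.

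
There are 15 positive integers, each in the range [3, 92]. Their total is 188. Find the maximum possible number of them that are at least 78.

1

If k of the values are ≥ 78, the total is ≥ 78k + 3(15 − k).
Setting 78k + 3(15 − k) ≤ 188 gives 75k ≤ 143, so k ≤ 1.
k = 1 is achieved by 1 value at 78 and 14 at 3, total 120; add 68 to one value (staying below 78) to reach 188.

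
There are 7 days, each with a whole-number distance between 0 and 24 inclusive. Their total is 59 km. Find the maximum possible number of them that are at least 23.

2

If k of the values are ≥ 23, the total is ≥ 23k + 0(7 − k).
Setting 23k + 0(7 − k) ≤ 59 gives 23k ≤ 59, so k ≤ 2.
k = 2 is achieved by 2 values at 23 and 5 at 0, total 46; add 13 to one value (staying below 23) to reach 59.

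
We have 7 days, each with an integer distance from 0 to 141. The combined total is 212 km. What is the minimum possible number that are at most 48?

3

If only k of them are at most 48, the other 7 − k are at least 49, so the total is at least (7 − k)·49 + k·0.
This is ≤ 212, so (7 − k)·49 + 0k ≤ 212, which gives k ≥ 3.
Exactly 3 works: 3 values at 0 and 4 at 49 total 196; raise one of the low values by 16 (still ≤ 48) to hit 212.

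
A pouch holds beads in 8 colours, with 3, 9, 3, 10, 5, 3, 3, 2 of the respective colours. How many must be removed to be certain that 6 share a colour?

30

In the worst case you take as many as possible of each colour without reaching 6: 3 + 5 + 3 + 5 + 5 + 3 + 3 + 2 = 29.
The next one must give 6 of some colour, so 29 + 1 = 30.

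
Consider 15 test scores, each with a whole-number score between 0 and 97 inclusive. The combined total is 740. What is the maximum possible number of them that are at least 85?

8

Suppose k of them are at least 85. Those contribute at least 85 each and the other 15 − k at least 0 each.
So the total is at least 85k + 0(15 − k) = 0 + 85k. This must be ≤ 740, giving k ≤ 8.
k = 8 is achieved by 8 values at 85 and 7 at 0, total 680; add 60 to one value (staying below 85) to reach 740.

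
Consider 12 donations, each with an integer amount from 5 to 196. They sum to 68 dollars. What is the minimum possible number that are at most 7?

Let j be the number exceeding 7. Then the total is ≥ 8·j + 5·(12 − j) = 60 + 3j.
So 3j ≤ 8 and j ≤ 2; hence at least 12 − 2 = 10 are ≤ 7.
Exactly 10 works: 10 values at 5 and 2 at 8 total 66; raise one of the low values by 2 (still ≤ 7) to hit 68.

10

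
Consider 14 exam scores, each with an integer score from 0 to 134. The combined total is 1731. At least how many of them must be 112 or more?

8

Suppose at most 14 − j of them reach 112; then j values are ≤ 111 and the rest ≤ 134.
The total is then ≤ 111·j + 134·(14 − j) = 1876 − 23j. For this to be ≥ 1731 we need j ≤ 6, so at least 14 − 6 = 8 must reach 112.
Exactly 8 works: 8 values at 134 and 6 at 111 total 1738; lower one of the high values by 7 (still ≥ 112) to hit 1731.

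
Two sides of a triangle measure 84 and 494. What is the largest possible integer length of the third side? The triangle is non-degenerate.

The third side must be less than 84 + 494 = 578.
The largest integer below 578 is 577.

577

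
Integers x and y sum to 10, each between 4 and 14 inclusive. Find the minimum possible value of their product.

For a fixed sum, xy is smallest when x and y are as far apart as possible.
At the endpoint x = 4, y = 10 − 4 = 6, so xy = 4 × 6 = 24.

24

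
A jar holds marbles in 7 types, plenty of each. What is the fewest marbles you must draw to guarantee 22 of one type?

In the worst case you draw 21 of each of the 7 types: 7 × 21 = 147.
One more forces 22 of some type, so 147 + 1 = 148.

148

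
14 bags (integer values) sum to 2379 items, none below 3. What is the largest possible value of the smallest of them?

The average is 2379/14 < 170, so some value is ≤ 169.
Taking 1 copy of 169 and 13 copies of 170 gives exactly 2379, so 169 is attained.

169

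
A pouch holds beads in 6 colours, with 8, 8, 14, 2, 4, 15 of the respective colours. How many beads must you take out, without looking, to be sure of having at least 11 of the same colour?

In the worst case you take as many as possible of each colour without reaching 11: 8 + 8 + 10 + 2 + 4 + 10 = 42.
The next one must give 11 of some colour, so 42 + 1 = 43.

43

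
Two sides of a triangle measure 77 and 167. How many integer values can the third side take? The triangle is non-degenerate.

The triangle inequality gives |77 − 167| < c < 77 + 167, i.e. 90 < c < 244.
So c can be any integer from 91 to 243: 153 values.

153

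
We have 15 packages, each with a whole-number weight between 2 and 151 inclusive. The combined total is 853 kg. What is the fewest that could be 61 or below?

2

Let j be the number exceeding 61. Then the total is ≥ 62·j + 2·(15 − j) = 30 + 60j.
So 60j ≤ 823 and j ≤ 13; hence at least 15 − 13 = 2 are ≤ 61.
Exactly 2 works: 2 values at 2 and 13 at 62 total 810; raise one of the low values by 43 (still ≤ 61) to hit 853.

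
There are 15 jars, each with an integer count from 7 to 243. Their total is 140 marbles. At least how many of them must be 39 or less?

Each value above 39 is at least 40, contributing at least 40 − 7 = 33 above the floor 7.
The sum exceeds the floor total 105 by 35, so at most ⌊35/33⌋ = 1 exceed 39, and at least 14 are ≤ 39.
Exactly 14 works: 14 values at 7 and 1 at 40 total 138; raise one of the low values by 2 (still ≤ 39) to hit 140.

14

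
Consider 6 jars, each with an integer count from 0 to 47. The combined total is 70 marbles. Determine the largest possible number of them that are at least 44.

1

If k of the values are ≥ 44, the total is ≥ 44k + 0(6 − k).
Setting 44k + 0(6 − k) ≤ 70 gives 44k ≤ 70, so k ≤ 1.
k = 1 is achieved by 1 value at 44 and 5 at 0, total 44; add 26 to one value (staying below 44) to reach 70.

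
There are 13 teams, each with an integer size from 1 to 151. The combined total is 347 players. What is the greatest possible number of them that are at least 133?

2

Suppose k of them are at least 133. Those contribute at least 133 each and the other 13 − k at least 1 each.
So the total is at least 133k + 1(13 − k) = 13 + 132k. This must be ≤ 347, giving k ≤ 2.
k = 2 is achieved by 2 values at 133 and 11 at 1, total 277; add 70 to one value (staying below 133) to reach 347.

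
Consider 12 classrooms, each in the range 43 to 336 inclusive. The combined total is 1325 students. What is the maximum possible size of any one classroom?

336

To make one classroom as large as possible, make the other 11 as small as possible.
The other 11 contribute at least 11 × 43 = 473, leaving at most 1325 − 473 = 852.
But each classroom is capped at 336, so the maximum is 336.
Achievable: one at 336 and the other 11 totalling 989, which fits since 11 × 43 ≤ 989 ≤ 11 × 336.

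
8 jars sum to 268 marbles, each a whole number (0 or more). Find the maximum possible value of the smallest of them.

33

If every one of the 8 were at least 34, the total would be at least 8 × 34 = 272 > 268.
Taking 4 copies of 33 and 4 copies of 34 gives exactly 268, so 33 is attained.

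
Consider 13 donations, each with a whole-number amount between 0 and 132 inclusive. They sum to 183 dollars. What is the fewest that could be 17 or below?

3

Each value above 17 is at least 18, contributing at least 18 − 0 = 18 above the floor 0.
The sum exceeds the floor total 0 by 183, so at most ⌊183/18⌋ = 10 exceed 17, and at least 3 are ≤ 17.
Exactly 3 works: 3 values at 0 and 10 at 18 total 180; raise one of the low values by 3 (still ≤ 17) to hit 183.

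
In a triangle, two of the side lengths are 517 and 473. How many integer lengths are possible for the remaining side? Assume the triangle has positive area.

The triangle inequality gives |517 − 473| < c < 517 + 473, i.e. 44 < c < 990.
So c can be any integer from 45 to 989: 945 values.

945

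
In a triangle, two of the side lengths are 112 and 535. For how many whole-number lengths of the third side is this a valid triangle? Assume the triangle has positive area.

The triangle inequality gives |112 − 535| < c < 112 + 535, i.e. 423 < c < 647.
So c can be any integer from 424 to 646: 223 values.

223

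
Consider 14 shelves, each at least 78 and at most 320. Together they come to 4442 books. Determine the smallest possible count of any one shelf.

Minimizing one value means maximizing the remaining 13.
The other 13 contribute at most 13 × 320 = 4160, leaving at least 4442 − 4160 = 282.
Since 282 ≥ 78, this is achievable: one at 282 and 13 at 320.

282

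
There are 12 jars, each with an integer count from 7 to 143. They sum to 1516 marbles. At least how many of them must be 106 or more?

Each value short of 106 is at most 105, costing at least 143 − 105 = 38 against the maximum total of 1716.
We can afford to lose at most 1716 − 1516 = 200, so at most ⌊200/38⌋ = 5 fall short, and at least 7 are ≥ 106.
Exactly 7 works: 7 values at 143 and 5 at 105 total 1526; lower one of the high values by 10 (still ≥ 106) to hit 1516.

7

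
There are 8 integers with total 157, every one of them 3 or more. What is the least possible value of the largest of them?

20

The 8 values sum to 157, so their maximum is at least ⌈157/8⌉ = 20.
Taking 3 copies of 19 and 5 copies of 20 gives exactly 157, so 20 is attained.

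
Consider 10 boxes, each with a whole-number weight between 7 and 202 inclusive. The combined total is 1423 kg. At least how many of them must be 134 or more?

Suppose at most 10 − j of them reach 134; then j values are ≤ 133 and the rest ≤ 202.
The total is then ≤ 133·j + 202·(10 − j) = 2020 − 69j. For this to be ≥ 1423 we need j ≤ 8, so at least 10 − 8 = 2 must reach 134.
Exactly 2 works: 2 values at 202 and 8 at 133 total 1468; lower one of the high values by 45 (still ≥ 134) to hit 1423.

2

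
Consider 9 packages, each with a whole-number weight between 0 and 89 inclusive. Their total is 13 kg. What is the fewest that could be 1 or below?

If only k of them are at most 1, the other 9 − k are at least 2, so the total is at least (9 − k)·2 + k·0.
This is ≤ 13, so (9 − k)·2 + 0k ≤ 13, which gives k ≥ 3.
Exactly 3 works: 3 values at 0 and 6 at 2 total 12; raise one of the low values by 1 (still ≤ 1) to hit 13.

3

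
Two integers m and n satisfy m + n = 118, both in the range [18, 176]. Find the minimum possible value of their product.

mn = m(118 − m) is concave in m, so over [18, 100] it is minimized at an endpoint.
At the endpoint m = 18, n = 118 − 18 = 100, so mn = 18 × 100 = 1800.

1800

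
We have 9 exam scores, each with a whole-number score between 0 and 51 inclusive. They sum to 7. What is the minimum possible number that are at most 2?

7

Each value above 2 is at least 3, contributing at least 3 − 0 = 3 above the floor 0.
The sum exceeds the floor total 0 by 7, so at most ⌊7/3⌋ = 2 exceed 2, and at least 7 are ≤ 2.
Exactly 7 works: 7 values at 0 and 2 at 3 total 6; raise one of the low values by 1 (still ≤ 2) to hit 7.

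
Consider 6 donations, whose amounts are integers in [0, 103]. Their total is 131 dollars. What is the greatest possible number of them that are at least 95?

1

With k values at 95 or above and the rest at least 0, the sum is at least 0 + 95k.
Since the sum is 131, we need 95k ≤ 131, i.e. k ≤ 1.
k = 1 is achieved by 1 value at 95 and 5 at 0, total 95; add 36 to one value (staying below 95) to reach 131.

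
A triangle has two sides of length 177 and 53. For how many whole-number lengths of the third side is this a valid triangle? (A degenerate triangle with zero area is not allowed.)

The triangle inequality gives |177 − 53| < c < 177 + 53, i.e. 124 < c < 230.
So c can be any integer from 125 to 229: 105 values.

105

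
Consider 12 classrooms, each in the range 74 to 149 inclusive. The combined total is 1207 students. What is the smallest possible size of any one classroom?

74

To make one classroom as small as possible, make the other 11 as large as possible.
The other 11 can take up 11 × 149 = 1639 ≥ 1207 − 74, so one classroom can sit at its floor of 74.
Achievable: one at 74 and the other 11 totalling 1133, which fits since 11 × 74 ≤ 1133 ≤ 11 × 149.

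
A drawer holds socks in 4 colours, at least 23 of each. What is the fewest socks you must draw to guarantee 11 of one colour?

41

You could draw 10 of every colour without reaching 11 of any — 40 in all.
One more forces 11 of some colour, so 40 + 1 = 41.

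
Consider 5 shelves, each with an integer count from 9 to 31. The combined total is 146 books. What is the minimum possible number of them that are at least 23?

4

Each value short of 23 is at most 22, costing at least 31 − 22 = 9 against the maximum total of 155.
We can afford to lose at most 155 − 146 = 9, so at most ⌊9/9⌋ = 1 fall short, and at least 4 are ≥ 23.
Exactly 4 works: 4 values at 31 and 1 at 22 total 146.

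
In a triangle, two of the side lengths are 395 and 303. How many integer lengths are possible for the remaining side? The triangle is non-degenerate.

605

The triangle inequality gives |395 − 303| < c < 395 + 303, i.e. 92 < c < 698.
So c can be any integer from 93 to 697: 605 values.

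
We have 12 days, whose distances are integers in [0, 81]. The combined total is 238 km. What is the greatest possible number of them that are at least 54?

4

With k values at 54 or above and the rest at least 0, the sum is at least 0 + 54k.
Since the sum is 238, we need 54k ≤ 238, i.e. k ≤ 4.
k = 4 is achieved by 4 values at 54 and 8 at 0, total 216; add 22 to one value (staying below 54) to reach 238.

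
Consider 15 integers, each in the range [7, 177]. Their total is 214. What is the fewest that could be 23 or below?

9

If only k of them are at most 23, the other 15 − k are at least 24, so the total is at least (15 − k)·24 + k·7.
This is ≤ 214, so (15 − k)·24 + 7k ≤ 214, which gives k ≥ 9.
Exactly 9 works: 9 values at 7 and 6 at 24 total 207; raise one of the low values by 7 (still ≤ 23) to hit 214.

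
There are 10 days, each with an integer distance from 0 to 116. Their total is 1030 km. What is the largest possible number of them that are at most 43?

1

Suppose k of them are at most 43. Those contribute at most 43 each and the rest at most 116 each.
So the total is at most 43k + 116(10 − k) = 1160 − 73k. This must still be ≥ 1030, so k ≤ 1.
k = 1 is achieved by 1 value at 43 and 9 at 116, total 1087; lower one of the 116's by 57 (still > 43) to reach 1030.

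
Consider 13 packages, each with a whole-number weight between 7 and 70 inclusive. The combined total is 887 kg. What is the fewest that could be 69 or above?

Each value short of 69 is at most 68, costing at least 70 − 68 = 2 against the maximum total of 910.
We can afford to lose at most 910 − 887 = 23, so at most ⌊23/2⌋ = 11 fall short, and at least 2 are ≥ 69.
Exactly 2 works: 2 values at 70 and 11 at 68 total 888; lower one of the high values by 1 (still ≥ 69) to hit 887.

2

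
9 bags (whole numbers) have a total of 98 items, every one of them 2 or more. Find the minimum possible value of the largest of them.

If every one of the 9 were at most 10, the total would be at most 9 × 10 = 90 < 98.
Equality holds with 8 values of 11 and 1 value of 10.

11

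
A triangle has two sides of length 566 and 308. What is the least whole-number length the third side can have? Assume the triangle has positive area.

259

The third side must exceed |566 − 308| = 258.
The smallest integer above 258 is 259.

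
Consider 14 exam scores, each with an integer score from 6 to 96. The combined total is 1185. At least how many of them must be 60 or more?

If only k of them are at least 60, the other 14 − k are at most 59, so the total is at most k·96 + (14 − k)·59.
This must reach 1185, so k·96 + (14 − k)·59 ≥ 1185, giving k ≥ 10.
Exactly 10 works: 10 values at 96 and 4 at 59 total 1196; lower one of the high values by 11 (still ≥ 60) to hit 1185.

10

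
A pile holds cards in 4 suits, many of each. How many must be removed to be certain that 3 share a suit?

You could draw 2 of every suit without reaching 3 of any — 8 in all.
One more forces 3 of some suit, so 8 + 1 = 9.

9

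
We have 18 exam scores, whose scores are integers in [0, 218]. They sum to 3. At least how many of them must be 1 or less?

Each value above 1 is at least 2, contributing at least 2 − 0 = 2 above the floor 0.
The sum exceeds the floor total 0 by 3, so at most ⌊3/2⌋ = 1 exceed 1, and at least 17 are ≤ 1.
Exactly 17 works: 17 values at 0 and 1 at 2 total 2; raise one of the low values by 1 (still ≤ 1) to hit 3.

17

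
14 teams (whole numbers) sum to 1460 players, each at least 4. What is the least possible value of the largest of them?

If every one of the 14 were at most 104, the total would be at most 14 × 104 = 1456 < 1460.
Equality holds with 4 values of 105 and 10 values of 104.

105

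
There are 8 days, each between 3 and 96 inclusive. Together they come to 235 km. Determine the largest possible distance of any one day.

96

To make one day as large as possible, make the other 7 as small as possible.
The other 7 contribute at least 7 × 3 = 21, leaving at most 235 − 21 = 214.
But each day is capped at 96, so the maximum is 96.
Achievable: one at 96 and the other 7 totalling 139, which fits since 7 × 3 ≤ 139 ≤ 7 × 96.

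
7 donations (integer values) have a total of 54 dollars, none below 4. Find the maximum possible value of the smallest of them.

7

The 7 values sum to 54, so their minimum is at most ⌊54/7⌋ = 7.
Equality holds with 2 values of 7 and 5 values of 8.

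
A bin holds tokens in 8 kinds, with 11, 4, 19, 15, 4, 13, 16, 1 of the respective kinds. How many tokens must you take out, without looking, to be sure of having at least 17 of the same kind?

In the worst case you take as many as possible of each kind without reaching 17: 11 + 4 + 16 + 15 + 4 + 13 + 16 + 1 = 80.
The next one must give 17 of some kind, so 80 + 1 = 81.

81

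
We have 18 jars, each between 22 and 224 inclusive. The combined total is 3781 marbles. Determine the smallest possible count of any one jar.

Minimizing one value means maximizing the remaining 17.
The other 17 can take up 17 × 224 = 3808 ≥ 3781 − 22, so one jar can sit at its floor of 22.
Achievable: one at 22 and the other 17 totalling 3759, which fits since 17 × 22 ≤ 3759 ≤ 17 × 224.

22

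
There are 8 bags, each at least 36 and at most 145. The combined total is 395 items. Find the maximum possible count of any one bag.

143

To make one bag as large as possible, make the other 7 as small as possible.
The other 7 contribute at least 7 × 36 = 252, leaving at most 395 − 252 = 143.
Since 143 ≤ 145, this is achievable: one at 143 and 7 at 36.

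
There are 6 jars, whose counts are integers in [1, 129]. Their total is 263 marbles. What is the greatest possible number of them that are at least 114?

2

Suppose k of them are at least 114. Those contribute at least 114 each and the other 6 − k at least 1 each.
So the total is at least 114k + 1(6 − k) = 6 + 113k. This must be ≤ 263, giving k ≤ 2.
k = 2 is achieved by 2 values at 114 and 4 at 1, total 232; add 31 to one value (staying below 114) to reach 263.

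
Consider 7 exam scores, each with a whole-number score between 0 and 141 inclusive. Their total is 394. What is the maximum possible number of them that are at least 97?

4

Suppose k of them are at least 97. Those contribute at least 97 each and the other 7 − k at least 0 each.
So the total is at least 97k + 0(7 − k) = 0 + 97k. This must be ≤ 394, giving k ≤ 4.
k = 4 is achieved by 4 values at 97 and 3 at 0, total 388; add 6 to one value (staying below 97) to reach 394.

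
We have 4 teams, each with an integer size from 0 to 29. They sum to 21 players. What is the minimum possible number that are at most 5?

Let j be the number exceeding 5. Then the total is ≥ 6·j + 0·(4 − j) = 0 + 6j.
So 6j ≤ 21 and j ≤ 3; hence at least 4 − 3 = 1 are ≤ 5.
Exactly 1 works: 1 value at 0 and 3 at 6 total 18; raise one of the low values by 3 (still ≤ 5) to hit 21.

1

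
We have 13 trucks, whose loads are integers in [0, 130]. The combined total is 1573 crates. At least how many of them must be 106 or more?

Each value short of 106 is at most 105, costing at least 130 − 105 = 25 against the maximum total of 1690.
We can afford to lose at most 1690 − 1573 = 117, so at most ⌊117/25⌋ = 4 fall short, and at least 9 are ≥ 106.
Exactly 9 works: 9 values at 130 and 4 at 105 total 1590; lower one of the high values by 17 (still ≥ 106) to hit 1573.

9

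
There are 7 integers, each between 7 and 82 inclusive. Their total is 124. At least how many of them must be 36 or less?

Let j be the number exceeding 36. Then the total is ≥ 37·j + 7·(7 − j) = 49 + 30j.
So 30j ≤ 75 and j ≤ 2; hence at least 7 − 2 = 5 are ≤ 36.
Exactly 5 works: 5 values at 7 and 2 at 37 total 109; raise one of the low values by 15 (still ≤ 36) to hit 124.

5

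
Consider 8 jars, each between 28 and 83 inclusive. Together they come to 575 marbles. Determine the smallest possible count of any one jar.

Minimizing one value means maximizing the remaining 7.
The other 7 can take up 7 × 83 = 581 ≥ 575 − 28, so one jar can sit at its floor of 28.
Achievable: one at 28 and the other 7 totalling 547, which fits since 7 × 28 ≤ 547 ≤ 7 × 83.

28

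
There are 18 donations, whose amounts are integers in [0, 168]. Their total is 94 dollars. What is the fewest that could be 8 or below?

8

Each value above 8 is at least 9, contributing at least 9 − 0 = 9 above the floor 0.
The sum exceeds the floor total 0 by 94, so at most ⌊94/9⌋ = 10 exceed 8, and at least 8 are ≤ 8.
Exactly 8 works: 8 values at 0 and 10 at 9 total 90; raise one of the low values by 4 (still ≤ 8) to hit 94.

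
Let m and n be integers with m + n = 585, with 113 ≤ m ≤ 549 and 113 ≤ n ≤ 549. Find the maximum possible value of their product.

For a fixed sum, the product mn is largest when m and n are as close as possible.
Taking m = 292 and n = 293 (both in [113, 549]) gives mn = 85556.

85556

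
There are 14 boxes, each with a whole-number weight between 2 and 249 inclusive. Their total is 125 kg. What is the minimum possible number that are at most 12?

6

Let j be the number exceeding 12. Then the total is ≥ 13·j + 2·(14 − j) = 28 + 11j.
So 11j ≤ 97 and j ≤ 8; hence at least 14 − 8 = 6 are ≤ 12.
Exactly 6 works: 6 values at 2 and 8 at 13 total 116; raise one of the low values by 9 (still ≤ 12) to hit 125.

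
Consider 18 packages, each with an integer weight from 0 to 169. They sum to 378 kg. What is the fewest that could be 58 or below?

Let j be the number exceeding 58. Then the total is ≥ 59·j + 0·(18 − j) = 0 + 59j.
So 59j ≤ 378 and j ≤ 6; hence at least 18 − 6 = 12 are ≤ 58.
Exactly 12 works: 12 values at 0 and 6 at 59 total 354; raise one of the low values by 24 (still ≤ 58) to hit 378.

12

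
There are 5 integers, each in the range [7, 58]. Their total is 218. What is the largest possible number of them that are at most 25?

2

Suppose k of them are at most 25. Those contribute at most 25 each and the rest at most 58 each.
So the total is at most 25k + 58(5 − k) = 290 − 33k. This must still be ≥ 218, so k ≤ 2.
k = 2 is achieved by 2 values at 25 and 3 at 58, total 224; lower one of the 58's by 6 (still > 25) to reach 218.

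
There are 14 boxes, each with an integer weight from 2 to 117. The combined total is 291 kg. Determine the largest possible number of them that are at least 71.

3

If k of the values are ≥ 71, the total is ≥ 71k + 2(14 − k).
Setting 71k + 2(14 − k) ≤ 291 gives 69k ≤ 263, so k ≤ 3.
k = 3 is achieved by 3 values at 71 and 11 at 2, total 235; add 56 to one value (staying below 71) to reach 291.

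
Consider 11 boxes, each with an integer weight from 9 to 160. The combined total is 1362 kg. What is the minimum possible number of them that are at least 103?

Suppose at most 11 − j of them reach 103; then j values are ≤ 102 and the rest ≤ 160.
The total is then ≤ 102·j + 160·(11 − j) = 1760 − 58j. For this to be ≥ 1362 we need j ≤ 6, so at least 11 − 6 = 5 must reach 103.
Exactly 5 works: 5 values at 160 and 6 at 102 total 1412; lower one of the high values by 50 (still ≥ 103) to hit 1362.

5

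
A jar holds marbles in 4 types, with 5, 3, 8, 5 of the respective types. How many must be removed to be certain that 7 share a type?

In the worst case you take as many as possible of each type without reaching 7: 5 + 3 + 6 + 5 = 19.
The next one must give 7 of some type, so 19 + 1 = 20.

20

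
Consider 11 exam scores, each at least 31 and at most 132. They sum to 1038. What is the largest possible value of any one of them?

132

To make one score as large as possible, make the other 10 as small as possible.
The other 10 contribute at least 10 × 31 = 310, leaving at most 1038 − 310 = 728.
But each score is capped at 132, so the maximum is 132.
Achievable: one at 132 and the other 10 totalling 906, which fits since 10 × 31 ≤ 906 ≤ 10 × 132.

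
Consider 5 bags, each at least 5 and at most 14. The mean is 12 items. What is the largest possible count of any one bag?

14

To make one bag as large as possible, make the other 4 as small as possible.
The total is 5 × 12 = 60.
The other 4 contribute at least 4 × 5 = 20, leaving at most 60 − 20 = 40.
But each bag is capped at 14, so the maximum is 14.
Achievable: one at 14 and the other 4 totalling 46, which fits since 4 × 5 ≤ 46 ≤ 4 × 14.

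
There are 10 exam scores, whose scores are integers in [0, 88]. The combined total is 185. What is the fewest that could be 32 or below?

Each value above 32 is at least 33, contributing at least 33 − 0 = 33 above the floor 0.
The sum exceeds the floor total 0 by 185, so at most ⌊185/33⌋ = 5 exceed 32, and at least 5 are ≤ 32.
Exactly 5 works: 5 values at 0 and 5 at 33 total 165; raise one of the low values by 20 (still ≤ 32) to hit 185.

5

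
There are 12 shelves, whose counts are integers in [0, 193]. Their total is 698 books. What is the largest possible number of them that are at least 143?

4

Suppose k of them are at least 143. Those contribute at least 143 each and the other 12 − k at least 0 each.
So the total is at least 143k + 0(12 − k) = 0 + 143k. This must be ≤ 698, giving k ≤ 4.
k = 4 is achieved by 4 values at 143 and 8 at 0, total 572; add 126 to one value (staying below 143) to reach 698.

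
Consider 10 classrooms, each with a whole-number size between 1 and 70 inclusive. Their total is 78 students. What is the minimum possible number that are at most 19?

If only k of them are at most 19, the other 10 − k are at least 20, so the total is at least (10 − k)·20 + k·1.
This is ≤ 78, so (10 − k)·20 + 1k ≤ 78, which gives k ≥ 7.
Exactly 7 works: 7 values at 1 and 3 at 20 total 67; raise one of the low values by 11 (still ≤ 19) to hit 78.

7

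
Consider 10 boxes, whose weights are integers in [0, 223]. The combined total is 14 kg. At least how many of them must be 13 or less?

If only k of them are at most 13, the other 10 − k are at least 14, so the total is at least (10 − k)·14 + k·0.
This is ≤ 14, so (10 − k)·14 + 0k ≤ 14, which gives k ≥ 9.
Exactly 9 works: 9 values at 0 and 1 at 14 total 14.

9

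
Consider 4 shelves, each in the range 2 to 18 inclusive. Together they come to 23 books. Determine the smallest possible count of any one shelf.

2

To make one shelf as small as possible, make the other 3 as large as possible.
The other 3 can take up 3 × 18 = 54 ≥ 23 − 2, so one shelf can sit at its floor of 2.
Achievable: one at 2 and the other 3 totalling 21, which fits since 3 × 2 ≤ 21 ≤ 3 × 18.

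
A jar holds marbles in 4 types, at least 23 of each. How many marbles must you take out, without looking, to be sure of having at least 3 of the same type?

In the worst case you draw 2 of each of the 4 types: 4 × 2 = 8.
One more forces 3 of some type, so 8 + 1 = 9.

9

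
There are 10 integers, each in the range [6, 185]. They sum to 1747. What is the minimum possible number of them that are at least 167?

If only k of them are at least 167, the other 10 − k are at most 166, so the total is at most k·185 + (10 − k)·166.
This must reach 1747, so k·185 + (10 − k)·166 ≥ 1747, giving k ≥ 5.
Exactly 5 works: 5 values at 185 and 5 at 166 total 1755; lower one of the high values by 8 (still ≥ 167) to hit 1747.

5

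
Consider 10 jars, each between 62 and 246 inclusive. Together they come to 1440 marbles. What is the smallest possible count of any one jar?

62

To make one jar as small as possible, make the other 9 as large as possible.
The other 9 can take up 9 × 246 = 2214 ≥ 1440 − 62, so one jar can sit at its floor of 62.
Achievable: one at 62 and the other 9 totalling 1378, which fits since 9 × 62 ≤ 1378 ≤ 9 × 246.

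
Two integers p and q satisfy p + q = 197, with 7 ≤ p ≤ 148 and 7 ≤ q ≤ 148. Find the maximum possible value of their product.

For a fixed sum, the product pq is largest when p and q are as close as possible.
Taking p = 98 and q = 99 (both in [7, 148]) gives pq = 9702.

9702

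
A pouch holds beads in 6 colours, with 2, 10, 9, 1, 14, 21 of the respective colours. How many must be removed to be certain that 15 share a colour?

51

In the worst case you take as many as possible of each colour without reaching 15: 2 + 10 + 9 + 1 + 14 + 14 = 50.
The next one must give 15 of some colour, so 50 + 1 = 51.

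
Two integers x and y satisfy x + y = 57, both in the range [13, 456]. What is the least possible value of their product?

xy = x(57 − x) is concave in x, so over [13, 44] it is minimized at an endpoint.
The extreme feasible split is x = 13, y = 44, giving xy = 572.

572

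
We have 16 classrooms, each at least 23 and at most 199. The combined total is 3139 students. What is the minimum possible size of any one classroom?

154

To make one classroom as small as possible, make the other 15 as large as possible.
The other 15 contribute at most 15 × 199 = 2985, leaving at least 3139 − 2985 = 154.
Since 154 ≥ 23, this is achievable: one at 154 and 15 at 199.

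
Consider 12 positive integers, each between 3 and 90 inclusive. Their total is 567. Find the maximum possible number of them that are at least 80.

6

Suppose k of them are at least 80. Those contribute at least 80 each and the other 12 − k at least 3 each.
So the total is at least 80k + 3(12 − k) = 36 + 77k. This must be ≤ 567, giving k ≤ 6.
k = 6 is achieved by 6 values at 80 and 6 at 3, total 498; add 69 to one value (staying below 80) to reach 567.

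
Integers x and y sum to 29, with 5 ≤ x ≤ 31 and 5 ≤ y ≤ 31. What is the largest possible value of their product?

210

For a fixed sum, the product xy is largest when x and y are as close as possible.
Taking x = 14 and y = 15 (both in [5, 31]) gives xy = 210.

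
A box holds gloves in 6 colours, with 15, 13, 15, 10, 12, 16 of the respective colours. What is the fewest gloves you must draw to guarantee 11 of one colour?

61

In the worst case you take as many as possible of each colour without reaching 11: 10 + 10 + 10 + 10 + 10 + 10 = 60.
The next one must give 11 of some colour, so 60 + 1 = 61.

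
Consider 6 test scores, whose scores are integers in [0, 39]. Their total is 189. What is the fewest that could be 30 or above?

2

If only k of them are at least 30, the other 6 − k are at most 29, so the total is at most k·39 + (6 − k)·29.
This must reach 189, so k·39 + (6 − k)·29 ≥ 189, giving k ≥ 2.
Exactly 2 works: 2 values at 39 and 4 at 29 total 194; lower one of the high values by 5 (still ≥ 30) to hit 189.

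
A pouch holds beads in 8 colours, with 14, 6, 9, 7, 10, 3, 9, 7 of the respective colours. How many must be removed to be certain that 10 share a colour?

60

In the worst case you take as many as possible of each colour without reaching 10: 9 + 6 + 9 + 7 + 9 + 3 + 9 + 7 = 59.
The next one must give 10 of some colour, so 59 + 1 = 60.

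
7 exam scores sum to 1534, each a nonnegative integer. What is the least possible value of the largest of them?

Some value must be at least ⌈1534/7⌉ = 220, since 7 × 219 = 1533 < 1534.
Equality holds with 1 value of 220 and 6 values of 219.

220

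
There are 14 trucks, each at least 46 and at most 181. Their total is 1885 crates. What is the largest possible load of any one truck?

181

Maximizing one value means minimizing the remaining 13.
The other 13 contribute at least 13 × 46 = 598, leaving at most 1885 − 598 = 1287.
But each truck is capped at 181, so the maximum is 181.
Achievable: one at 181 and the other 13 totalling 1704, which fits since 13 × 46 ≤ 1704 ≤ 13 × 181.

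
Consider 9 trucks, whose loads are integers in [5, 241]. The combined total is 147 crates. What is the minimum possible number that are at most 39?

If only k of them are at most 39, the other 9 − k are at least 40, so the total is at least (9 − k)·40 + k·5.
This is ≤ 147, so (9 − k)·40 + 5k ≤ 147, which gives k ≥ 7.
Exactly 7 works: 7 values at 5 and 2 at 40 total 115; raise one of the low values by 32 (still ≤ 39) to hit 147.

7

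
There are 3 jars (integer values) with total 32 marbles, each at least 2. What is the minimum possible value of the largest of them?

The average is 32/3 > 10, so not all 3 can be 10 or less; the largest is ≥ 11.
Achievable: 2 of them at 11 and 1 at 10 total 32.

11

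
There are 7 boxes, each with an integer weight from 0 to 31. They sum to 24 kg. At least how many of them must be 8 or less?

5

If only k of them are at most 8, the other 7 − k are at least 9, so the total is at least (7 − k)·9 + k·0.
This is ≤ 24, so (7 − k)·9 + 0k ≤ 24, which gives k ≥ 5.
Exactly 5 works: 5 values at 0 and 2 at 9 total 18; raise one of the low values by 6 (still ≤ 8) to hit 24.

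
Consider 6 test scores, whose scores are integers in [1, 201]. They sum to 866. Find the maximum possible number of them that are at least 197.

Suppose k of them are at least 197. Those contribute at least 197 each and the other 6 − k at least 1 each.
So the total is at least 197k + 1(6 − k) = 6 + 196k. This must be ≤ 866, giving k ≤ 4.
k = 4 is achieved by 4 values at 197 and 2 at 1, total 790; add 76 to one value (staying below 197) to reach 866.

4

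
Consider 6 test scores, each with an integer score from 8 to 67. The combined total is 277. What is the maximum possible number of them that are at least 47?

5

If k of the values are ≥ 47, the total is ≥ 47k + 8(6 − k).
Setting 47k + 8(6 − k) ≤ 277 gives 39k ≤ 229, so k ≤ 5.
k = 5 is achieved by 5 values at 47 and 1 at 8, total 243; add 34 to one value (staying below 47) to reach 277.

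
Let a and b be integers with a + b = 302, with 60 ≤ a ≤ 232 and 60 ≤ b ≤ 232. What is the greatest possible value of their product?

22801

ab = a(302 − a) is maximized when a is as near 302/2 as the bounds allow.
Taking a = 151 and b = 151 (both in [60, 232]) gives ab = 22801.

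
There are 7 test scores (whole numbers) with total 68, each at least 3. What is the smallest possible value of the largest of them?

The average is 68/7 > 9, so not all 7 can be 9 or less; the largest is ≥ 10.
Equality holds with 5 values of 10 and 2 values of 9.

10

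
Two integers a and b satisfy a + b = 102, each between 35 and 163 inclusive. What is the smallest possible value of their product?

2345

ab = a(102 − a) is concave in a, so over [35, 67] it is minimized at an endpoint.
At the endpoint a = 35, b = 102 − 35 = 67, so ab = 35 × 67 = 2345.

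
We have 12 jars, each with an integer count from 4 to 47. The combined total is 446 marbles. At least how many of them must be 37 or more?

2

Suppose at most 12 − j of them reach 37; then j values are ≤ 36 and the rest ≤ 47.
The total is then ≤ 36·j + 47·(12 − j) = 564 − 11j. For this to be ≥ 446 we need j ≤ 10, so at least 12 − 10 = 2 must reach 37.
Exactly 2 works: 2 values at 47 and 10 at 36 total 454; lower one of the high values by 8 (still ≥ 37) to hit 446.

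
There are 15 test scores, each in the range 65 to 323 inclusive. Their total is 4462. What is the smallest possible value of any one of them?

Minimizing one value means maximizing the remaining 14.
The other 14 can take up 14 × 323 = 4522 ≥ 4462 − 65, so one score can sit at its floor of 65.
Achievable: one at 65 and the other 14 totalling 4397, which fits since 14 × 65 ≤ 4397 ≤ 14 × 323.

65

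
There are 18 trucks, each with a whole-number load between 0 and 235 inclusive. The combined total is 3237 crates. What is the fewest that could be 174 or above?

2

Suppose at most 18 − j of them reach 174; then j values are ≤ 173 and the rest ≤ 235.
The total is then ≤ 173·j + 235·(18 − j) = 4230 − 62j. For this to be ≥ 3237 we need j ≤ 16, so at least 18 − 16 = 2 must reach 174.
Exactly 2 works: 2 values at 235 and 16 at 173 total 3238; lower one of the high values by 1 (still ≥ 174) to hit 3237.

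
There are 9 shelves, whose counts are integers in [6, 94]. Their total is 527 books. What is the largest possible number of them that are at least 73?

7

If k of the values are ≥ 73, the total is ≥ 73k + 6(9 − k).
Setting 73k + 6(9 − k) ≤ 527 gives 67k ≤ 473, so k ≤ 7.
k = 7 is achieved by 7 values at 73 and 2 at 6, total 523; add 4 to one value (staying below 73) to reach 527.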